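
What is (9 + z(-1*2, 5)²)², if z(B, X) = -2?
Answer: 169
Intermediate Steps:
(9 + z(-1*2, 5)²)² = (9 + (-2)²)² = (9 + 4)² = 13² = 169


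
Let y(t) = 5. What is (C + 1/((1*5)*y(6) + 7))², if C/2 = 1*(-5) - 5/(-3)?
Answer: 405769/9216 ≈ 44.029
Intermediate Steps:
C = -20/3 (C = 2*(1*(-5) - 5/(-3)) = 2*(-5 - 5*(-⅓)) = 2*(-5 + 5/3) = 2*(-10/3) = -20/3 ≈ -6.6667)
(C + 1/((1*5)*y(6) + 7))² = (-20/3 + 1/((1*5)*5 + 7))² = (-20/3 + 1/(5*5 + 7))² = (-20/3 + 1/(25 + 7))² = (-20/3 + 1/32)² = (-637/96)² = 405769/9216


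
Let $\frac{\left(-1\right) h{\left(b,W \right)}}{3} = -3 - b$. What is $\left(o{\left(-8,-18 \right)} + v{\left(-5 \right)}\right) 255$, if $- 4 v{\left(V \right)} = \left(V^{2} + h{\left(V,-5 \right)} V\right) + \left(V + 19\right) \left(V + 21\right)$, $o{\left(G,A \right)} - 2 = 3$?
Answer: $- \frac{66045}{4} \approx -16511.0$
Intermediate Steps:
$o{\left(G,A \right)} = 5$ ($o{\left(G,A \right)} = 2 + 3 = 5$)
$h{\left(b,W \right)} = 9 + 3 b$ ($h{\left(b,W \right)} = - 3 \left(-3 - b\right) = 9 + 3 b$)
$v{\left(V \right)} = - \frac{V^{2}}{4} - \frac{V \left(9 + 3 V\right)}{4} - \frac{\left(19 + V\right) \left(21 + V\right)}{4}$ ($v{\left(V \right)} = - \frac{\left(V^{2} + \left(9 + 3 V\right) V\right) + \left(V + 19\right) \left(V + 21\right)}{4} = - \frac{\left(V^{2} + V \left(9 + 3 V\right)\right) + \left(19 + V\right) \left(21 + V\right)}{4} = - \frac{V^{2} + V \left(9 + 3 V\right) + \left(19 + V\right) \left(21 + V\right)}{4} = - \frac{V^{2}}{4} - \frac{V \left(9 + 3 V\right)}{4} - \frac{\left(19 + V\right) \left(21 + V\right)}{4}$)
$\left(o{\left(-8,-18 \right)} + v{\left(-5 \right)}\right) 255 = \left(5 - \left(\frac{77}{2} + \frac{125}{4}\right)\right) 255 = \left(5 - \frac{279}{4}\right) 255 = \left(- \frac{259}{4}\right) 255 = - \frac{66045}{4}$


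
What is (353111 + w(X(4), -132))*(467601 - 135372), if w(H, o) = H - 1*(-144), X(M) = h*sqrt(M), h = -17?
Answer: 117350259609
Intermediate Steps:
X(M) = -17*sqrt(M)
w(H, o) = 144 + H (w(H, o) = H + 144 = 144 + H)
(353111 + w(X(4), -132))*(467601 - 135372) = (353111 + (144 - 17*sqrt(4)))*(467601 - 135372) = (353111 + (144 - 17*2))*332229 = (353111 + (144 - 34))*332229 = (353111 + 110)*332229 = 353221*332229 = 117350259609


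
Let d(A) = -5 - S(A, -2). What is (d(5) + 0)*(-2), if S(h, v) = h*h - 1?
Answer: 58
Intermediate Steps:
S(h, v) = -1 + h² (S(h, v) = h² - 1 = -1 + h²)
d(A) = -4 - A² (d(A) = -5 - (-1 + A²) = -5 + (1 - A²) = -4 - A²)
(d(5) + 0)*(-2) = ((-4 - 1*5²) + 0)*(-2) = ((-4 - 1*25) + 0)*(-2) = ((-4 - 25) + 0)*(-2) = (-29 + 0)*(-2) = -29*(-2) = 58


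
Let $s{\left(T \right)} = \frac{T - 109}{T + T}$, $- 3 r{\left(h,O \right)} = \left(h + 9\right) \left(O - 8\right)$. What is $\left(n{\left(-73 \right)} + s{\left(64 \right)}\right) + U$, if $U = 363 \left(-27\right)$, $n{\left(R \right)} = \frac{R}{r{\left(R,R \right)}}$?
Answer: $- \frac{33873325}{3456} \approx -9801.3$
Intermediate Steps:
$r{\left(h,O \right)} = - \frac{\left(-8 + O\right) \left(9 + h\right)}{3}$ ($r{\left(h,O \right)} = - \frac{\left(h + 9\right) \left(O - 8\right)}{3} = - \frac{\left(9 + h\right) \left(-8 + O\right)}{3} = - \frac{\left(-8 + O\right) \left(9 + h\right)}{3}$)
$n{\left(R \right)} = \frac{R}{24 - \frac{R}{3} - \frac{R^{2}}{3}}$ ($n{\left(R \right)} = \frac{R}{24 - 3 R + \frac{8 R}{3} - \frac{R R}{3}} = \frac{R}{24 - 3 R + \frac{8 R}{3} - \frac{R^{2}}{3}} = \frac{R}{24 - \frac{R}{3} - \frac{R^{2}}{3}}$)
$s{\left(T \right)} = \frac{-109 + T}{2 T}$
$U = -9801$
$\left(n{\left(-73 \right)} + s{\left(64 \right)}\right) + U = \left(3 \left(-73\right) \frac{1}{72 - -73 - \left(-73\right)^{2}} + \frac{-109 + 64}{2 \cdot 64}\right) - 9801 = \left(3 \left(-73\right) \frac{1}{72 + 73 - 5329} + \frac{1}{2} \cdot \frac{1}{64} \left(-45\right)\right) - 9801 = \left(3 \left(-73\right) \frac{1}{72 + 73 - 5329} - \frac{45}{128}\right) - 9801 = \left(3 \left(-73\right) \frac{1}{-5184} - \frac{45}{128}\right) - 9801 = \left(3 \left(-73\right) \left(- \frac{1}{5184}\right) - \frac{45}{128}\right) - 9801 = \left(\frac{73}{1728} - \frac{45}{128}\right) - 9801 = - \frac{1069}{3456} - 9801 = - \frac{33873325}{3456}$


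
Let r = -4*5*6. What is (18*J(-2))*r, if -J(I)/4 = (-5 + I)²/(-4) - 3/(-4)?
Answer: -99360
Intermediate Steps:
J(I) = -3 + (-5 + I)² (J(I) = -4*((-5 + I)²/(-4) - 3/(-4)) = -4*((-5 + I)²*(-¼) - 3*(-¼)) = -4*(-(-5 + I)²/4 + ¾) = -4*(¾ - (-5 + I)²/4) = -3 + (-5 + I)²)
r = -120 (r = -20*6 = -120)
(18*J(-2))*r = (18*(-3 + (-5 - 2)²))*(-120) = (18*(-3 + (-7)²))*(-120) = (18*(-3 + 49))*(-120) = (18*46)*(-120) = 828*(-120) = -99360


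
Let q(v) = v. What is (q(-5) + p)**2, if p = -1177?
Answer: 1397124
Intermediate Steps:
(q(-5) + p)**2 = (-5 - 1177)**2 = (-1182)**2 = 1397124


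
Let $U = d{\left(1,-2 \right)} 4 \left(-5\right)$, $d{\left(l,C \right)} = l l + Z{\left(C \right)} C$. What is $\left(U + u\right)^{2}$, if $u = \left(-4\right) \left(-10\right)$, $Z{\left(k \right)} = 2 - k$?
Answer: $32400$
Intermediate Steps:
$d{\left(l,C \right)} = l^{2} + C \left(2 - C\right)$ ($d{\left(l,C \right)} = l l + \left(2 - C\right) C = l^{2} + C \left(2 - C\right)$)
$u = 40$
$U = 140$ ($U = \left(1^{2} - - 2 \left(-2 - 2\right)\right) 4 \left(-5\right) = \left(1 - \left(-2\right) \left(-4\right)\right) 4 \left(-5\right) = \left(1 - 8\right) 4 \left(-5\right) = \left(-7\right) 4 \left(-5\right) = \left(-28\right) \left(-5\right) = 140$)
$\left(U + u\right)^{2} = \left(140 + 40\right)^{2} = 180^{2} = 32400$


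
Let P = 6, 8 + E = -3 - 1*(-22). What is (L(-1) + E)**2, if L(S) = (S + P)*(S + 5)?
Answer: 961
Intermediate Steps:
E = 11 (E = -8 + (-3 - 1*(-22)) = -8 + (-3 + 22) = -8 + 19 = 11)
L(S) = (5 + S)*(6 + S) (L(S) = (S + 6)*(S + 5) = (6 + S)*(5 + S) = (5 + S)*(6 + S))
(L(-1) + E)**2 = ((30 + (-1)**2 + 11*(-1)) + 11)**2 = ((30 + 1 - 11) + 11)**2 = (20 + 11)**2 = 31**2 = 961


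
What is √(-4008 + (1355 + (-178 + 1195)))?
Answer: 2*I*√409 ≈ 40.448*I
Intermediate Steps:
√(-4008 + (1355 + (-178 + 1195))) = √(-4008 + (1355 + 1017)) = √(-4008 + 2372) = √(-1636) = 2*I*√409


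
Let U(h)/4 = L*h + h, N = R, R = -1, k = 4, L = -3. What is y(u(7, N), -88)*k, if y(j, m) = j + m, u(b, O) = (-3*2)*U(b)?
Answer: 992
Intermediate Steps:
N = -1
U(h) = -8*h (U(h) = 4*(-3*h + h) = 4*(-2*h) = -8*h)
u(b, O) = 48*b (u(b, O) = (-3*2)*(-8*b) = -(-48)*b = 48*b)
y(u(7, N), -88)*k = (48*7 - 88)*4 = (336 - 88)*4 = 248*4 = 992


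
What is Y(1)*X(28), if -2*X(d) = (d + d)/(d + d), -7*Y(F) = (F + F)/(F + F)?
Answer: 1/14 ≈ 0.071429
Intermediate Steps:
Y(F) = -⅐ (Y(F) = -(F + F)/(7*(F + F)) = -2*F/(7*(2*F)) = -2*F*1/(2*F)/7 = -⅐*1 = -⅐)
X(d) = -½ (X(d) = -(d + d)/(2*(d + d)) = -2*d/(2*(2*d)) = -2*d*1/(2*d)/2 = -½*1 = -½)
Y(1)*X(28) = -⅐*(-½) = 1/14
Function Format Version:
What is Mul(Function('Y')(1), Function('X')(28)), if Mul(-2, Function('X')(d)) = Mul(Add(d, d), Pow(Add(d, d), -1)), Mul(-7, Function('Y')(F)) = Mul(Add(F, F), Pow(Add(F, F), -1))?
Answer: Rational(1, 14) ≈ 0.071429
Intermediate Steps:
Function('Y')(F) = Rational(-1, 7) (Function('Y')(F) = Mul(Rational(-1, 7), Mul(Add(F, F), Pow(Add(F, F), -1))) = Mul(Rational(-1, 7), Mul(Mul(2, F), Pow(Mul(2, F), -1))) = Mul(Rational(-1, 7), Mul(Mul(2, F), Mul(Rational(1, 2), Pow(F, -1)))) = Mul(Rational(-1, 7), 1) = Rational(-1, 7))
Function('X')(d) = Rational(-1, 2) (Function('X')(d) = Mul(Rational(-1, 2), Mul(Add(d, d), Pow(Add(d, d), -1))) = Mul(Rational(-1, 2), Mul(Mul(2, d), Pow(Mul(2, d), -1))) = Mul(Rational(-1, 2), Mul(Mul(2, d), Mul(Rational(1, 2), Pow(d, -1)))) = Mul(Rational(-1, 2), 1) = Rational(-1, 2))
Mul(Function('Y')(1), Function('X')(28)) = Mul(Rational(-1, 7), Rational(-1, 2)) = Rational(1, 14)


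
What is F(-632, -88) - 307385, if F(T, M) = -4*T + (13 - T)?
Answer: -304212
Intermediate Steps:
F(T, M) = 13 - 5*T
F(-632, -88) - 307385 = (13 - 5*(-632)) - 307385 = (13 + 3160) - 307385 = 3173 - 307385 = -304212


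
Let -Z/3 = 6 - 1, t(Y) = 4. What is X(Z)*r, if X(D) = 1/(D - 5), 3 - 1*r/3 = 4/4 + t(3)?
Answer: 3/10 ≈ 0.30000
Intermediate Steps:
Z = -15 (Z = -3*(6 - 1) = -3*5 = -15)
r = -6 (r = 9 - 3*(4/4 + 4) = 9 - 3*(4*(¼) + 4) = 9 - 3*(1 + 4) = 9 - 3*5 = 9 - 15 = -6)
X(D) = 1/(-5 + D)
X(Z)*r = -6/(-5 - 15) = -6/(-20) = -1/20*(-6) = 3/10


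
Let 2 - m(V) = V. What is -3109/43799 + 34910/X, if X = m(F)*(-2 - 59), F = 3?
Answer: 1528833441/2671739 ≈ 572.22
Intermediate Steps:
m(V) = 2 - V
X = 61 (X = (2 - 1*3)*(-2 - 59) = (2 - 3)*(-61) = -1*(-61) = 61)
-3109/43799 + 34910/X = -3109/43799 + 34910/61 = 1528833441/2671739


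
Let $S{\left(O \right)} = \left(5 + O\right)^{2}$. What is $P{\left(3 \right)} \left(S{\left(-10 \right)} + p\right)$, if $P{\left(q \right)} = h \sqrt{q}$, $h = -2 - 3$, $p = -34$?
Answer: $45 \sqrt{3} \approx 77.942$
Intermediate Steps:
$h = -5$
$P{\left(q \right)} = - 5 \sqrt{q}$
$P{\left(3 \right)} \left(S{\left(-10 \right)} + p\right) = - 5 \sqrt{3} \left(\left(5 - 10\right)^{2} - 34\right) = - 5 \sqrt{3} \left(\left(-5\right)^{2} - 34\right) = - 5 \sqrt{3} \left(25 - 34\right) = - 5 \sqrt{3} \left(-9\right) = 45 \sqrt{3}$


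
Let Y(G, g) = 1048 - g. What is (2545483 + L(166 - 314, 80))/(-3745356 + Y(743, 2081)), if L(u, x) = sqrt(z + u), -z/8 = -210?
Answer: -7211/10613 - 2*sqrt(383)/3746389 ≈ -0.67946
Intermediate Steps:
z = 1680 (z = -8*(-210) = 1680)
L(u, x) = sqrt(1680 + u)
(2545483 + L(166 - 314, 80))/(-3745356 + Y(743, 2081)) = (2545483 + sqrt(1680 + (166 - 314)))/(-3745356 + (1048 - 1*2081)) = (2545483 + sqrt(1680 - 148))/(-3745356 + (1048 - 2081)) = (2545483 + sqrt(1532))/(-3745356 - 1033) = (2545483 + 2*sqrt(383))/(-3746389) = (2545483 + 2*sqrt(383))*(-1/3746389) = -7211/10613 - 2*sqrt(383)/3746389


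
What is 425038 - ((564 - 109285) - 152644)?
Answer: 686403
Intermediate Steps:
425038 - ((564 - 109285) - 152644) = 425038 - (-108721 - 152644) = 425038 - 1*(-261365) = 425038 + 261365 = 686403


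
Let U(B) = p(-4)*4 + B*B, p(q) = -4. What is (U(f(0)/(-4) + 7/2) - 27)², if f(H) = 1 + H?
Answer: 269361/256 ≈ 1052.2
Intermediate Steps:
U(B) = -16 + B² (U(B) = -4*4 + B*B = -16 + B²)
(U(f(0)/(-4) + 7/2) - 27)² = ((-16 + ((1 + 0)/(-4) + 7/2)²) - 27)² = ((-16 + (1*(-¼) + 7*(½))²) - 27)² = ((-16 + (-¼ + 7/2)²) - 27)² = ((-16 + (13/4)²) - 27)² = ((-16 + 169/16) - 27)² = (-87/16 - 27)² = (-519/16)² = 269361/256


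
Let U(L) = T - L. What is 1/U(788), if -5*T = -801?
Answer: -5/3139 ≈ -0.0015929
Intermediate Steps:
T = 801/5 (T = -⅕*(-801) = 801/5 ≈ 160.20)
U(L) = 801/5 - L
1/U(788) = 1/(801/5 - 1*788) = 1/(801/5 - 788) = 1/(-3139/5) = -5/3139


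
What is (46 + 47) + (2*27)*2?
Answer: 201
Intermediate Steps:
(46 + 47) + (2*27)*2 = 93 + 54*2 = 93 + 108 = 201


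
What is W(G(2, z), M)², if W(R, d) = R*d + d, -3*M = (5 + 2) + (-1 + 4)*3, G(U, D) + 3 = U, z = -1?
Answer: 0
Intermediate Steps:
G(U, D) = -3 + U
M = -16/3 (M = -((5 + 2) + (-1 + 4)*3)/3 = -(7 + 3*3)/3 = -(7 + 9)/3 = -⅓*16 = -16/3 ≈ -5.3333)
W(R, d) = d + R*d
W(G(2, z), M)² = (-16*(1 + (-3 + 2))/3)² = (-16*(1 - 1)/3)² = (-16/3*0)² = 0² = 0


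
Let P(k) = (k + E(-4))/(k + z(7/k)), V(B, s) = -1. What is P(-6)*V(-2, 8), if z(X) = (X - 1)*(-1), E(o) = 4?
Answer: -12/23 ≈ -0.52174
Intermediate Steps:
z(X) = 1 - X (z(X) = (-1 + X)*(-1) = 1 - X)
P(k) = (4 + k)/(1 + k - 7/k) (P(k) = (k + 4)/(k + (1 - 7/k)) = (4 + k)/(k + (1 - 7/k)) = (4 + k)/(1 + k - 7/k))
P(-6)*V(-2, 8) = -6*(4 - 6)/(-7 - 6*(1 - 6))*(-1) = -6*(-2)/(-7 - 6*(-5))*(-1) = -6*(-2)/(-7 + 30)*(-1) = -6*(-2)/23*(-1) = -6*1/23*(-2)*(-1) = (12/23)*(-1) = -12/23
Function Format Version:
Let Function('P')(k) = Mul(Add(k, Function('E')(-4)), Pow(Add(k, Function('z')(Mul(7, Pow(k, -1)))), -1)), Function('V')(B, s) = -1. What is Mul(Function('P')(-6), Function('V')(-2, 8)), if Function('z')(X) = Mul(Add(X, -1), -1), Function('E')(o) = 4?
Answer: Rational(-12, 23) ≈ -0.52174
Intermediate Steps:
Function('z')(X) = Add(1, Mul(-1, X)) (Function('z')(X) = Mul(Add(-1, X), -1) = Add(1, Mul(-1, X)))
Function('P')(k) = Mul(Pow(Add(1, k, Mul(-7, Pow(k, -1))), -1), Add(4, k)) (Function('P')(k) = Mul(Add(k, 4), Pow(Add(k, Add(1, Mul(-1, Mul(7, Pow(k, -1))))), -1)) = Mul(Add(4, k), Pow(Add(k, Add(1, Mul(-7, Pow(k, -1)))), -1)) = Mul(Add(4, k), Pow(Add(1, k, Mul(-7, Pow(k, -1))), -1)) = Mul(Pow(Add(1, k, Mul(-7, Pow(k, -1))), -1), Add(4, k)))
Mul(Function('P')(-6), Function('V')(-2, 8)) = Mul(Mul(-6, Pow(Add(-7, Mul(-6, Add(1, -6))), -1), Add(4, -6)), -1) = Mul(Mul(-6, Pow(Add(-7, Mul(-6, -5)), -1), -2), -1) = Mul(Mul(-6, Pow(Add(-7, 30), -1), -2), -1) = Mul(Mul(-6, Pow(23, -1), -2), -1) = Mul(Mul(-6, Rational(1, 23), -2), -1) = Mul(Rational(12, 23), -1) = Rational(-12, 23)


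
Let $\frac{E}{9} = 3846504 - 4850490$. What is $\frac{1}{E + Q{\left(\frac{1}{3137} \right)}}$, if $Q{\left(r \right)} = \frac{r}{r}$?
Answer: $- \frac{1}{9035873} \approx -1.1067 \cdot 10^{-7}$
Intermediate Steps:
$Q{\left(r \right)} = 1$
$E = -9035874$ ($E = 9 \left(3846504 - 4850490\right) = 9 \left(-1003986\right) = -9035874$)
$\frac{1}{E + Q{\left(\frac{1}{3137} \right)}} = \frac{1}{-9035874 + 1} = \frac{1}{-9035873} = - \frac{1}{9035873}$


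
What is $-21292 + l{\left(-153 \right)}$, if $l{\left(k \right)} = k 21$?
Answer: $-24505$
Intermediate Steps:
$l{\left(k \right)} = 21 k$
$-21292 + l{\left(-153 \right)} = -21292 + 21 \left(-153\right) = -21292 - 3213 = -24505$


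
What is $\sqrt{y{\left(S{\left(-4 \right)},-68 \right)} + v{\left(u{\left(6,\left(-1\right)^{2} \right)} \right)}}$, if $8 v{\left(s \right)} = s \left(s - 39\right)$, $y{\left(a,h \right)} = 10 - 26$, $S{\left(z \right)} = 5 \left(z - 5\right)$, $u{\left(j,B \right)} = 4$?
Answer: $\frac{i \sqrt{134}}{2} \approx 5.7879 i$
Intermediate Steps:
$S{\left(z \right)} = -25 + 5 z$ ($S{\left(z \right)} = 5 \left(-5 + z\right) = -25 + 5 z$)
$y{\left(a,h \right)} = -16$ ($y{\left(a,h \right)} = 10 - 26 = -16$)
$v{\left(s \right)} = \frac{s \left(-39 + s\right)}{8}$ ($v{\left(s \right)} = \frac{s \left(s - 39\right)}{8} = \frac{s \left(-39 + s\right)}{8}$)
$\sqrt{y{\left(S{\left(-4 \right)},-68 \right)} + v{\left(u{\left(6,\left(-1\right)^{2} \right)} \right)}} = \sqrt{-16 + \frac{1}{8} \cdot 4 \left(-39 + 4\right)} = \sqrt{-16 + \frac{1}{8} \cdot 4 \left(-35\right)} = \sqrt{-16 - \frac{35}{2}} = \sqrt{- \frac{67}{2}} = \frac{i \sqrt{134}}{2}$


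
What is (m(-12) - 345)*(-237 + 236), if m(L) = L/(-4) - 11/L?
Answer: 4093/12 ≈ 341.08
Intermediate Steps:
m(L) = -11/L - L/4 (m(L) = L*(-1/4) - 11/L = -L/4 - 11/L = -11/L - L/4)
(m(-12) - 345)*(-237 + 236) = ((-11/(-12) - 1/4*(-12)) - 345)*(-237 + 236) = ((-11*(-1/12) + 3) - 345)*(-1) = ((11/12 + 3) - 345)*(-1) = (47/12 - 345)*(-1) = -4093/12*(-1) = 4093/12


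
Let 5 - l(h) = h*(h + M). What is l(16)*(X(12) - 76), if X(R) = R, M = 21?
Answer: 37568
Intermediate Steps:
l(h) = 5 - h*(21 + h) (l(h) = 5 - h*(h + 21) = 5 - h*(21 + h))
l(16)*(X(12) - 76) = (5 - 1*16² - 21*16)*(12 - 76) = (5 - 1*256 - 336)*(-64) = (5 - 256 - 336)*(-64) = -587*(-64) = 37568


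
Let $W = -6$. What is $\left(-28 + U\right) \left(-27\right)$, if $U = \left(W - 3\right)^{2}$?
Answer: $-1431$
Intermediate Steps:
$U = 81$ ($U = \left(-6 - 3\right)^{2} = \left(-9\right)^{2} = 81$)
$\left(-28 + U\right) \left(-27\right) = \left(-28 + 81\right) \left(-27\right) = 53 \left(-27\right) = -1431$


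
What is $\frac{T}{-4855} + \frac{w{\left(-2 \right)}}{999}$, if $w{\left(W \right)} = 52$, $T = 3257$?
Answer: $- \frac{3001283}{4850145} \approx -0.6188$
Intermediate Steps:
$\frac{T}{-4855} + \frac{w{\left(-2 \right)}}{999} = \frac{3257}{-4855} + \frac{52}{999} = 3257 \left(- \frac{1}{4855}\right) + 52 \cdot \frac{1}{999} = - \frac{3257}{4855} + \frac{52}{999} = - \frac{3001283}{4850145}$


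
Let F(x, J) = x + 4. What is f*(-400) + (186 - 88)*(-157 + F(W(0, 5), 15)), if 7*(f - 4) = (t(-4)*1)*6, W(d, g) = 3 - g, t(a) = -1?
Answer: -115130/7 ≈ -16447.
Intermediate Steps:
F(x, J) = 4 + x
f = 22/7 (f = 4 + (-1*1*6)/7 = 4 + (-1*6)/7 = 4 + (⅐)*(-6) = 4 - 6/7 = 22/7 ≈ 3.1429)
f*(-400) + (186 - 88)*(-157 + F(W(0, 5), 15)) = (22/7)*(-400) + (186 - 88)*(-157 + (4 + (3 - 1*5))) = -8800/7 + 98*(-157 + (4 + (3 - 5))) = -8800/7 + 98*(-157 + (4 - 2)) = -8800/7 + 98*(-157 + 2) = -8800/7 + 98*(-155) = -8800/7 - 15190 = -115130/7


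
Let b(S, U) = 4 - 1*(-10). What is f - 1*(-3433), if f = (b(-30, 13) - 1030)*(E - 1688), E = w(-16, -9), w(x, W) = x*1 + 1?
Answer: 1733681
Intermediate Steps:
w(x, W) = 1 + x (w(x, W) = x + 1 = 1 + x)
b(S, U) = 14 (b(S, U) = 4 + 10 = 14)
E = -15 (E = 1 - 16 = -15)
f = 1730248 (f = (14 - 1030)*(-15 - 1688) = -1016*(-1703) = 1730248)
f - 1*(-3433) = 1730248 - 1*(-3433) = 1730248 + 3433 = 1733681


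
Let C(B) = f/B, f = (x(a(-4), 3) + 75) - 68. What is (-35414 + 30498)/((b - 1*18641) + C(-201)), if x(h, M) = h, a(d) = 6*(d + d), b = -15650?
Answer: 494058/3446225 ≈ 0.14336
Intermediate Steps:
a(d) = 12*d (a(d) = 6*(2*d) = 12*d)
f = -41 (f = (12*(-4) + 75) - 68 = (-48 + 75) - 68 = 27 - 68 = -41)
C(B) = -41/B
(-35414 + 30498)/((b - 1*18641) + C(-201)) = (-35414 + 30498)/((-15650 - 1*18641) - 41/(-201)) = -4916/((-15650 - 18641) - 41*(-1/201)) = -4916/(-34291 + 41/201) = -4916/(-6892450/201) = -4916*(-201/6892450) = 494058/3446225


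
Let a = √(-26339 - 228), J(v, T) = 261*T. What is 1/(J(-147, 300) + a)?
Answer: 78300/6130916567 - I*√26567/6130916567 ≈ 1.2771e-5 - 2.6586e-8*I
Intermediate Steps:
a = I*√26567 (a = √(-26567) = I*√26567 ≈ 162.99*I)
1/(J(-147, 300) + a) = 1/(261*300 + I*√26567) = 1/(78300 + I*√26567)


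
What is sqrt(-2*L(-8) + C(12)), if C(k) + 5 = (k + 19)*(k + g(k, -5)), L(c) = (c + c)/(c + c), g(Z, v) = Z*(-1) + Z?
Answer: sqrt(365) ≈ 19.105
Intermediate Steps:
g(Z, v) = 0 (g(Z, v) = -Z + Z = 0)
L(c) = 1 (L(c) = (2*c)/((2*c)) = (2*c)*(1/(2*c)) = 1)
C(k) = -5 + k*(19 + k) (C(k) = -5 + (k + 19)*(k + 0) = -5 + (19 + k)*k = -5 + k*(19 + k))
sqrt(-2*L(-8) + C(12)) = sqrt(-2*1 + (-5 + 12**2 + 19*12)) = sqrt(-2 + (-5 + 144 + 228)) = sqrt(-2 + 367) = sqrt(365)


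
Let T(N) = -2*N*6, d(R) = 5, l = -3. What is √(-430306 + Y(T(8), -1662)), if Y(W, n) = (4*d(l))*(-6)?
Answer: I*√430426 ≈ 656.07*I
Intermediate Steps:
T(N) = -12*N
Y(W, n) = -120 (Y(W, n) = (4*5)*(-6) = 20*(-6) = -120)
√(-430306 + Y(T(8), -1662)) = √(-430306 - 120) = √(-430426) = I*√430426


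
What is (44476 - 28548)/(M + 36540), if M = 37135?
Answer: 15928/73675 ≈ 0.21619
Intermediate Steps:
(44476 - 28548)/(M + 36540) = (44476 - 28548)/(37135 + 36540) = 15928/73675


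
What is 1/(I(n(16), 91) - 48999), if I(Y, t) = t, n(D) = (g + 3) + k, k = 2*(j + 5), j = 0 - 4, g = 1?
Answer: -1/48908 ≈ -2.0447e-5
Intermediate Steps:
j = -4
k = 2 (k = 2*(-4 + 5) = 2*1 = 2)
n(D) = 6 (n(D) = (1 + 3) + 2 = 4 + 2 = 6)
1/(I(n(16), 91) - 48999) = 1/(91 - 48999) = 1/(-48908) = -1/48908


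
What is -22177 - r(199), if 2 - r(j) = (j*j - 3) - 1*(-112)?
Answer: 17531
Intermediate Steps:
r(j) = -107 - j² (r(j) = 2 - ((j*j - 3) - 1*(-112)) = 2 - ((j² - 3) + 112) = 2 - ((-3 + j²) + 112) = 2 - (109 + j²) = 2 + (-109 - j²) = -107 - j²)
-22177 - r(199) = -22177 - (-107 - 1*199²) = -22177 - (-107 - 1*39601) = -22177 - (-107 - 39601) = -22177 - 1*(-39708) = -22177 + 39708 = 17531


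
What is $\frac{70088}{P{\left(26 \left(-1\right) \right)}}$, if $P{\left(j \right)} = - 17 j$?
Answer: $\frac{35044}{221} \approx 158.57$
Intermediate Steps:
$\frac{70088}{P{\left(26 \left(-1\right) \right)}} = \frac{70088}{\left(-17\right) 26 \left(-1\right)} = \frac{70088}{\left(-17\right) \left(-26\right)} = \frac{70088}{442} = 70088 \cdot \frac{1}{442} = \frac{35044}{221}$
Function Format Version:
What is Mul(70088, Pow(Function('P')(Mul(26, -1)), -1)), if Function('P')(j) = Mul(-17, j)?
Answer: Rational(35044, 221) ≈ 158.57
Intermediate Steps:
Mul(70088, Pow(Function('P')(Mul(26, -1)), -1)) = Mul(70088, Pow(Mul(-17, Mul(26, -1)), -1)) = Mul(70088, Pow(Mul(-17, -26), -1)) = Mul(70088, Pow(442, -1)) = Mul(70088, Rational(1, 442)) = Rational(35044, 221)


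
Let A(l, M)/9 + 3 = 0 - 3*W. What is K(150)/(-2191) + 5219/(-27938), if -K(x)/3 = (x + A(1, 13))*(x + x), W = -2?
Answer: 4439088571/61212158 ≈ 72.520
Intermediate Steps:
A(l, M) = 27 (A(l, M) = -27 + 9*(0 - 3*(-2)) = -27 + 9*(0 + 6) = -27 + 9*6 = -27 + 54 = 27)
K(x) = -6*x*(27 + x) (K(x) = -3*(x + 27)*(x + x) = -3*(27 + x)*2*x = -6*x*(27 + x))
K(150)/(-2191) + 5219/(-27938) = -6*150*(27 + 150)/(-2191) + 5219/(-27938) = -6*150*177*(-1/2191) + 5219*(-1/27938) = -159300*(-1/2191) - 5219/27938 = 159300/2191 - 5219/27938 = 4439088571/61212158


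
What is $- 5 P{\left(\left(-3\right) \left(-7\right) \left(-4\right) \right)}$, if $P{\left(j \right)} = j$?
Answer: $420$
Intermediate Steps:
$- 5 P{\left(\left(-3\right) \left(-7\right) \left(-4\right) \right)} = - 5 \left(-3\right) \left(-7\right) \left(-4\right) = - 5 \cdot 21 \left(-4\right) = \left(-5\right) \left(-84\right) = 420$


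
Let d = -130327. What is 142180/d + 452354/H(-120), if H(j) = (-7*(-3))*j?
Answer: -4236588097/23458860 ≈ -180.60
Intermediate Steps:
H(j) = 21*j
142180/d + 452354/H(-120) = 142180/(-130327) + 452354/((21*(-120))) = 142180*(-1/130327) + 452354/(-2520) = -142180/130327 + 452354*(-1/2520) = -142180/130327 - 32311/180 = -4236588097/23458860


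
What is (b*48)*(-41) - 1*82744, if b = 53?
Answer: -187048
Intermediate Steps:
(b*48)*(-41) - 1*82744 = (53*48)*(-41) - 1*82744 = 2544*(-41) - 82744 = -104304 - 82744 = -187048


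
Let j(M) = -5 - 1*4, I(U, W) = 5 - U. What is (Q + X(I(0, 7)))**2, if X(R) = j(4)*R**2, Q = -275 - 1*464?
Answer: 929296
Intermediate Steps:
j(M) = -9 (j(M) = -5 - 4 = -9)
Q = -739 (Q = -275 - 464 = -739)
X(R) = -9*R**2
(Q + X(I(0, 7)))**2 = (-739 - 9*(5 - 1*0)**2)**2 = (-739 - 9*(5 + 0)**2)**2 = (-739 - 9*5**2)**2 = (-739 - 9*25)**2 = (-739 - 225)**2 = (-964)**2 = 929296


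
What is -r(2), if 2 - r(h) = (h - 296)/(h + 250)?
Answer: -19/6 ≈ -3.1667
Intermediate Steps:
r(h) = 2 - (-296 + h)/(250 + h) (r(h) = 2 - (h - 296)/(h + 250) = 2 - (-296 + h)/(250 + h))
-r(2) = -(796 + 2)/(250 + 2) = -798/252 = -1*19/6 = -19/6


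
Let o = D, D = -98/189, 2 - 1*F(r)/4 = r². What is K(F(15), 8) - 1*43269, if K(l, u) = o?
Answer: -1168277/27 ≈ -43270.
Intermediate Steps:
F(r) = 8 - 4*r²
D = -14/27 (D = -98*1/189 = -14/27 ≈ -0.51852)
o = -14/27 ≈ -0.51852
K(l, u) = -14/27
K(F(15), 8) - 1*43269 = -14/27 - 1*43269 = -14/27 - 43269 = -1168277/27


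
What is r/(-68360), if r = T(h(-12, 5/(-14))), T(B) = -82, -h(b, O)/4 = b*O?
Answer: 41/34180 ≈ 0.0011995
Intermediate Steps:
h(b, O) = -4*O*b (h(b, O) = -4*b*O = -4*O*b)
r = -82
r/(-68360) = -82/(-68360) = -82*(-1/68360) = 41/34180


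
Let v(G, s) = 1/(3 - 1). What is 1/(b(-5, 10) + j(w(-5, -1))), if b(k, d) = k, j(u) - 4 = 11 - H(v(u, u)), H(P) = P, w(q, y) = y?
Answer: 2/19 ≈ 0.10526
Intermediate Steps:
v(G, s) = 1/2
j(u) = 29/2 (j(u) = 4 + (11 - 1*1/2) = 4 + (11 - 1/2) = 4 + 21/2 = 29/2)
1/(b(-5, 10) + j(w(-5, -1))) = 1/(-5 + 29/2) = 1/(19/2) = 2/19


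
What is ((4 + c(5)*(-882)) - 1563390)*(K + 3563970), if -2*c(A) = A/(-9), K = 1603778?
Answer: -8080450972988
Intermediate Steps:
c(A) = A/18 (c(A) = -A/(2*(-9)) = -A*(-1)/(2*9) = -(-1)*A/18 = A/18)
((4 + c(5)*(-882)) - 1563390)*(K + 3563970) = ((4 + ((1/18)*5)*(-882)) - 1563390)*(1603778 + 3563970) = ((4 + (5/18)*(-882)) - 1563390)*5167748 = ((4 - 245) - 1563390)*5167748 = (-241 - 1563390)*5167748 = -1563631*5167748 = -8080450972988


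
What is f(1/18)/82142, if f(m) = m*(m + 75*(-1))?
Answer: -1349/26614008 ≈ -5.0688e-5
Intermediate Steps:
f(m) = m*(-75 + m) (f(m) = m*(m - 75) = m*(-75 + m))
f(1/18)/82142 = ((-75 + 1/18)/18)/82142 = ((-75 + 1/18)/18)*(1/82142) = ((1/18)*(-1349/18))*(1/82142) = -1349/324*1/82142 = -1349/26614008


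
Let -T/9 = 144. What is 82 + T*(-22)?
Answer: 28594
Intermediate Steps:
T = -1296 (T = -9*144 = -1296)
82 + T*(-22) = 82 - 1296*(-22) = 82 + 28512 = 28594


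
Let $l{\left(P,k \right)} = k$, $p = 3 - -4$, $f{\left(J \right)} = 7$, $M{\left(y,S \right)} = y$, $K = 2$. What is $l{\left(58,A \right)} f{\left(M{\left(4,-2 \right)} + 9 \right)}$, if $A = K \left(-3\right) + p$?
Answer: $7$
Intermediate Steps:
$p = 7$ ($p = 3 + 4 = 7$)
$A = 1$ ($A = 2 \left(-3\right) + 7 = -6 + 7 = 1$)
$l{\left(58,A \right)} f{\left(M{\left(4,-2 \right)} + 9 \right)} = 1 \cdot 7 = 7$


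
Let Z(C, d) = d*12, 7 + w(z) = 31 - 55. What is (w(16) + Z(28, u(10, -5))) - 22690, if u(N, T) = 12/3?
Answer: -22673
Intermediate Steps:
w(z) = -31 (w(z) = -7 + (31 - 55) = -7 - 24 = -31)
u(N, T) = 4 (u(N, T) = 12*(⅓) = 4)
Z(C, d) = 12*d
(w(16) + Z(28, u(10, -5))) - 22690 = (-31 + 12*4) - 22690 = (-31 + 48) - 22690 = 17 - 22690 = -22673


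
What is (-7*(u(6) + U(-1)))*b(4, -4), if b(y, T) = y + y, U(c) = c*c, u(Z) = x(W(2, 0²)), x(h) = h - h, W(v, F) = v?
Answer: -56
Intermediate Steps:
x(h) = 0
u(Z) = 0
U(c) = c²
b(y, T) = 2*y
(-7*(u(6) + U(-1)))*b(4, -4) = (-7*(0 + (-1)²))*(2*4) = -7*(0 + 1)*8 = -7*1*8 = -7*8 = -56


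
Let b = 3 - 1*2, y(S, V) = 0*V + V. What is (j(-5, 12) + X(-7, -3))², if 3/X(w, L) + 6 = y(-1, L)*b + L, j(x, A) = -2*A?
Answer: 9409/16 ≈ 588.06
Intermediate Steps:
y(S, V) = V (y(S, V) = 0 + V = V)
b = 1 (b = 3 - 2 = 1)
X(w, L) = 3/(-6 + 2*L) (X(w, L) = 3/(-6 + (L*1 + L)) = 3/(-6 + (L + L)) = 3/(-6 + 2*L))
(j(-5, 12) + X(-7, -3))² = (-2*12 + 3/(2*(-3 - 3)))² = (-24 + (3/2)/(-6))² = (-24 + (3/2)*(-⅙))² = (-24 - ¼)² = (-97/4)² = 9409/16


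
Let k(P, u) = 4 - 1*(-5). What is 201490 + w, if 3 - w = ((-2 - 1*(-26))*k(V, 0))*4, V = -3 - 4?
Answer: 200629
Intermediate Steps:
V = -7
k(P, u) = 9 (k(P, u) = 4 + 5 = 9)
w = -861 (w = 3 - (-2 - 1*(-26))*9*4 = 3 - (-2 + 26)*9*4 = 3 - 24*9*4 = 3 - 216*4 = 3 - 1*864 = 3 - 864 = -861)
201490 + w = 201490 - 861 = 200629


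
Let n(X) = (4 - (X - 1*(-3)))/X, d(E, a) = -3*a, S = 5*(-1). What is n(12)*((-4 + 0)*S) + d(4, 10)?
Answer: -145/3 ≈ -48.333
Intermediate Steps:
S = -5
n(X) = (1 - X)/X (n(X) = (4 - (X + 3))/X = (4 - (3 + X))/X = (4 + (-3 - X))/X = (1 - X)/X)
n(12)*((-4 + 0)*S) + d(4, 10) = ((1 - 1*12)/12)*((-4 + 0)*(-5)) - 3*10 = ((1 - 12)/12)*(-4*(-5)) - 30 = ((1/12)*(-11))*20 - 30 = -11/12*20 - 30 = -55/3 - 30 = -145/3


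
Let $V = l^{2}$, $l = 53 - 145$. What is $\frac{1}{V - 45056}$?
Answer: $- \frac{1}{36592} \approx -2.7328 \cdot 10^{-5}$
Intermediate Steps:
$l = -92$ ($l = 53 - 145 = -92$)
$V = 8464$ ($V = \left(-92\right)^{2} = 8464$)
$\frac{1}{V - 45056} = \frac{1}{8464 - 45056} = \frac{1}{-36592} = - \frac{1}{36592}$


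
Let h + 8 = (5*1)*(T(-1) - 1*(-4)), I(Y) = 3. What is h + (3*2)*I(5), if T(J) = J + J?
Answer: 20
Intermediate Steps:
T(J) = 2*J
h = 2 (h = -8 + (5*1)*(2*(-1) - 1*(-4)) = -8 + 5*(-2 + 4) = -8 + 5*2 = -8 + 10 = 2)
h + (3*2)*I(5) = 2 + (3*2)*3 = 2 + 6*3 = 2 + 18 = 20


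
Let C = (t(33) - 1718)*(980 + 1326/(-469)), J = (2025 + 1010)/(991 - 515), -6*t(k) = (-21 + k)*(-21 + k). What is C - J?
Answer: -810266827/476 ≈ -1.7022e+6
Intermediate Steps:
t(k) = -(-21 + k)²/6 (t(k) = -(-21 + k)*(-21 + k)/6 = -(-21 + k)²/6)
J = 3035/476 ≈ 6.3761
C = -11915644/7 (C = (-(-21 + 33)²/6 - 1718)*(980 + 1326/(-469)) = (-⅙*12² - 1718)*(980 + 1326*(-1/469)) = (-⅙*144 - 1718)*(980 - 1326/469) = (-24 - 1718)*(458294/469) = -1742*458294/469 = -11915644/7 ≈ -1.7022e+6)
C - J = -11915644/7 - 1*3035/476 = -11915644/7 - 3035/476 = -810266827/476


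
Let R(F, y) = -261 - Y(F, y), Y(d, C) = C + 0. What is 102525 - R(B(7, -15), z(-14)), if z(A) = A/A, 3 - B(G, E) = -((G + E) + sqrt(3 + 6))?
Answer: 102787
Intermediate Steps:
Y(d, C) = C
B(G, E) = 6 + E + G (B(G, E) = 3 - (-1)*((G + E) + sqrt(3 + 6)) = 3 - (-1)*((E + G) + sqrt(9)) = 3 - (-1)*((E + G) + 3) = 3 - (-1)*(3 + E + G) = 3 - (-3 - E - G) = 3 + (3 + E + G) = 6 + E + G)
z(A) = 1
R(F, y) = -261 - y
102525 - R(B(7, -15), z(-14)) = 102525 - (-261 - 1*1) = 102525 - (-261 - 1) = 102525 - 1*(-262) = 102525 + 262 = 102787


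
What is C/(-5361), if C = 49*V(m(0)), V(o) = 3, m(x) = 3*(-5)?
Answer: -49/1787 ≈ -0.027420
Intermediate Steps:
m(x) = -15
C = 147 (C = 49*3 = 147)
C/(-5361) = 147/(-5361) = 147*(-1/5361) = -49/1787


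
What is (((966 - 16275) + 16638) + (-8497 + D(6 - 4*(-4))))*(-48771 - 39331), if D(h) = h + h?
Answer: 627638648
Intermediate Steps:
D(h) = 2*h
(((966 - 16275) + 16638) + (-8497 + D(6 - 4*(-4))))*(-48771 - 39331) = (((966 - 16275) + 16638) + (-8497 + 2*(6 - 4*(-4))))*(-48771 - 39331) = ((-15309 + 16638) + (-8497 + 2*(6 + 16)))*(-88102) = (1329 + (-8497 + 2*22))*(-88102) = (1329 + (-8497 + 44))*(-88102) = (1329 - 8453)*(-88102) = -7124*(-88102) = 627638648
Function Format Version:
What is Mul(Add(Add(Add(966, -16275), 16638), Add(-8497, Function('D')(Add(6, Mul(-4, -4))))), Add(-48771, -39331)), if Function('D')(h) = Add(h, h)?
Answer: 627638648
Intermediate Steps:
Function('D')(h) = Mul(2, h)
Mul(Add(Add(Add(966, -16275), 16638), Add(-8497, Function('D')(Add(6, Mul(-4, -4))))), Add(-48771, -39331)) = Mul(Add(Add(Add(966, -16275), 16638), Add(-8497, Mul(2, Add(6, Mul(-4, -4))))), Add(-48771, -39331)) = Mul(Add(Add(-15309, 16638), Add(-8497, Mul(2, Add(6, 16)))), -88102) = Mul(Add(1329, Add(-8497, Mul(2, 22))), -88102) = Mul(Add(1329, Add(-8497, 44)), -88102) = Mul(Add(1329, -8453), -88102) = Mul(-7124, -88102) = 627638648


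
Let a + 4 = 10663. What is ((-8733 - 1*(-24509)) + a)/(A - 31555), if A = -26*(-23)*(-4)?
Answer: -26435/33947 ≈ -0.77871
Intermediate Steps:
a = 10659 (a = -4 + 10663 = 10659)
A = -2392 (A = 598*(-4) = -2392)
((-8733 - 1*(-24509)) + a)/(A - 31555) = ((-8733 - 1*(-24509)) + 10659)/(-2392 - 31555) = ((-8733 + 24509) + 10659)/(-33947) = (15776 + 10659)*(-1/33947) = 26435*(-1/33947) = -26435/33947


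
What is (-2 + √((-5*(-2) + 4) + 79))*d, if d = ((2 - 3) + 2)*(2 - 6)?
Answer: 8 - 4*√93 ≈ -30.575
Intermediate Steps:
d = -4 (d = (-1 + 2)*(-4) = 1*(-4) = -4)
(-2 + √((-5*(-2) + 4) + 79))*d = (-2 + √((-5*(-2) + 4) + 79))*(-4) = (-2 + √((10 + 4) + 79))*(-4) = (-2 + √(14 + 79))*(-4) = (-2 + √93)*(-4) = 8 - 4*√93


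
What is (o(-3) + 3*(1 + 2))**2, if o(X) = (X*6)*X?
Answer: 3969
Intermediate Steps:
o(X) = 6*X**2 (o(X) = (6*X)*X = 6*X**2)
(o(-3) + 3*(1 + 2))**2 = (6*(-3)**2 + 3*(1 + 2))**2 = (6*9 + 3*3)**2 = (54 + 9)**2 = 63**2 = 3969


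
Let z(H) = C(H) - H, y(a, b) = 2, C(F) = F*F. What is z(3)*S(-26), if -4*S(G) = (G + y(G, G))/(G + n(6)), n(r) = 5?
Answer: -12/7 ≈ -1.7143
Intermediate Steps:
C(F) = F²
z(H) = H² - H
S(G) = -(2 + G)/(4*(5 + G)) (S(G) = -(G + 2)/(4*(G + 5)) = -(2 + G)/(4*(5 + G)))
z(3)*S(-26) = (3*(-1 + 3))*((-2 - 1*(-26))/(4*(5 - 26))) = (3*2)*((¼)*(-2 + 26)/(-21)) = 6*((¼)*(-1/21)*24) = 6*(-2/7) = -12/7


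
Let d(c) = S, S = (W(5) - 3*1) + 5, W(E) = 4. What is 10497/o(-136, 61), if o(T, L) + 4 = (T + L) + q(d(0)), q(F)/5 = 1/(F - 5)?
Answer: -10497/74 ≈ -141.85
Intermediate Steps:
S = 6 (S = (4 - 3*1) + 5 = (4 - 3) + 5 = 1 + 5 = 6)
d(c) = 6
q(F) = 5/(-5 + F) (q(F) = 5/(F - 5) = 5/(-5 + F))
o(T, L) = 1 + L + T (o(T, L) = -4 + ((T + L) + 5/(-5 + 6)) = -4 + ((L + T) + 5/1) = -4 + ((L + T) + 5*1) = -4 + ((L + T) + 5) = -4 + (5 + L + T) = 1 + L + T)
10497/o(-136, 61) = 10497/(1 + 61 - 136) = 10497/(-74) = 10497*(-1/74) = -10497/74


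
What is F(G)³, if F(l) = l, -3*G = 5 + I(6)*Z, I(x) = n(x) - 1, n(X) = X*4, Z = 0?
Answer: -125/27 ≈ -4.6296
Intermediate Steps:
n(X) = 4*X
I(x) = -1 + 4*x (I(x) = 4*x - 1 = -1 + 4*x)
G = -5/3 (G = -(5 + (-1 + 4*6)*0)/3 = -(5 + (-1 + 24)*0)/3 = -(5 + 23*0)/3 = -(5 + 0)/3 = -⅓*5 = -5/3 ≈ -1.6667)
F(G)³ = (-5/3)³ = -125/27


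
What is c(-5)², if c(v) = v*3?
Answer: 225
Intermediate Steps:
c(v) = 3*v
c(-5)² = (3*(-5))² = (-15)² = 225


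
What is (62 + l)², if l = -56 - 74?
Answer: 4624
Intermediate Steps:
l = -130
(62 + l)² = (62 - 130)² = (-68)² = 4624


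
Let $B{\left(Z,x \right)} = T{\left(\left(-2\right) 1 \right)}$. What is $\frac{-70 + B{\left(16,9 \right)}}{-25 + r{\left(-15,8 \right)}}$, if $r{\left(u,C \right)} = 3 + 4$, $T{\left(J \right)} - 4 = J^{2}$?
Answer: $\frac{31}{9} \approx 3.4444$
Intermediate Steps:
$T{\left(J \right)} = 4 + J^{2}$
$r{\left(u,C \right)} = 7$
$B{\left(Z,x \right)} = 8$ ($B{\left(Z,x \right)} = 4 + \left(\left(-2\right) 1\right)^{2} = 4 + \left(-2\right)^{2} = 4 + 4 = 8$)
$\frac{-70 + B{\left(16,9 \right)}}{-25 + r{\left(-15,8 \right)}} = \frac{-70 + 8}{-25 + 7} = - \frac{62}{-18} = \left(-62\right) \left(- \frac{1}{18}\right) = \frac{31}{9}$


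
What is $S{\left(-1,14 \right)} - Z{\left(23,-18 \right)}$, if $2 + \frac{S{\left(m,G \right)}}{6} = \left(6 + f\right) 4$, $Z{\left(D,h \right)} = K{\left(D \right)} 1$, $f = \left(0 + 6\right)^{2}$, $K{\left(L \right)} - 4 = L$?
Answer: $969$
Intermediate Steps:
$K{\left(L \right)} = 4 + L$
$f = 36$ ($f = 6^{2} = 36$)
$Z{\left(D,h \right)} = 4 + D$ ($Z{\left(D,h \right)} = \left(4 + D\right) 1 = 4 + D$)
$S{\left(m,G \right)} = 996$ ($S{\left(m,G \right)} = -12 + 6 \left(6 + 36\right) 4 = -12 + 6 \cdot 42 \cdot 4 = -12 + 6 \cdot 168 = -12 + 1008 = 996$)
$S{\left(-1,14 \right)} - Z{\left(23,-18 \right)} = 996 - \left(4 + 23\right) = 996 - 27 = 969$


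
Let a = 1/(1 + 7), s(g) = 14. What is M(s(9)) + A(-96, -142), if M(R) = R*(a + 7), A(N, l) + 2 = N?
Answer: 7/4 ≈ 1.7500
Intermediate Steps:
A(N, l) = -2 + N
a = 1/8 ≈ 0.12500
M(R) = 57*R/8 (M(R) = R*(1/8 + 7) = R*(57/8) = 57*R/8)
M(s(9)) + A(-96, -142) = (57/8)*14 + (-2 - 96) = 399/4 - 98 = 7/4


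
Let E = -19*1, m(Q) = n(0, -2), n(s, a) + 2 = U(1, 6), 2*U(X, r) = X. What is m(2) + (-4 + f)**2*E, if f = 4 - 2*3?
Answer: -1371/2 ≈ -685.50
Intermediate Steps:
U(X, r) = X/2
n(s, a) = -3/2 (n(s, a) = -2 + (1/2)*1 = -2 + 1/2 = -3/2)
m(Q) = -3/2
f = -2 (f = 4 - 6 = -2)
E = -19
m(2) + (-4 + f)**2*E = -3/2 + (-4 - 2)**2*(-19) = -3/2 + (-6)**2*(-19) = -3/2 + 36*(-19) = -3/2 - 684 = -1371/2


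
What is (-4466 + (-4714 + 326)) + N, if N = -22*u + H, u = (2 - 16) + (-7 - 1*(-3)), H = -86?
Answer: -8544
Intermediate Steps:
u = -18 (u = -14 + (-7 + 3) = -14 - 4 = -18)
N = 310 (N = -22*(-18) - 86 = 396 - 86 = 310)
(-4466 + (-4714 + 326)) + N = (-4466 + (-4714 + 326)) + 310 = (-4466 - 4388) + 310 = -8854 + 310 = -8544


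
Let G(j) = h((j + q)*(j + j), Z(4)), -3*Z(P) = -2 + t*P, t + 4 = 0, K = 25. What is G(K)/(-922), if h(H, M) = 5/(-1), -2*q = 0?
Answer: 5/922 ≈ 0.0054230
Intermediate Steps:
q = 0 (q = -1/2*0 = 0)
t = -4 (t = -4 + 0 = -4)
Z(P) = 2/3 + 4*P/3 (Z(P) = -(-2 - 4*P)/3 = 2/3 + 4*P/3)
h(H, M) = -5 (h(H, M) = 5*(-1) = -5)
G(j) = -5
G(K)/(-922) = -5/(-922) = -5*(-1/922) = 5/922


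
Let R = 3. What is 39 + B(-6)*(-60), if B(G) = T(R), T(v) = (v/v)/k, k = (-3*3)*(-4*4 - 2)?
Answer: 1043/27 ≈ 38.630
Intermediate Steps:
k = 162 (k = -9*(-16 - 2) = -9*(-18) = 162)
T(v) = 1/162 (T(v) = (v/v)/162 = 1*(1/162) = 1/162)
B(G) = 1/162
39 + B(-6)*(-60) = 39 + (1/162)*(-60) = 39 - 10/27 = 1043/27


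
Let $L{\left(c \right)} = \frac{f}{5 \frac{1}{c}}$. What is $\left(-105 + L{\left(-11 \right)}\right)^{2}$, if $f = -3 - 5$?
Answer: $\frac{190969}{25} \approx 7638.8$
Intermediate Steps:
$f = -8$
$L{\left(c \right)} = - \frac{8 c}{5}$ ($L{\left(c \right)} = - \frac{8}{5 \frac{1}{c}} = - 8 \frac{c}{5} = - \frac{8 c}{5}$)
$\left(-105 + L{\left(-11 \right)}\right)^{2} = \left(-105 - - \frac{88}{5}\right)^{2} = \left(-105 + \frac{88}{5}\right)^{2} = \left(- \frac{437}{5}\right)^{2} = \frac{190969}{25}$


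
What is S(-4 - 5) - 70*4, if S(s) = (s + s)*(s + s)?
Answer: 44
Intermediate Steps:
S(s) = 4*s² (S(s) = (2*s)*(2*s) = 4*s²)
S(-4 - 5) - 70*4 = 4*(-4 - 5)² - 70*4 = 4*(-9)² - 280 = 4*81 - 280 = 324 - 280 = 44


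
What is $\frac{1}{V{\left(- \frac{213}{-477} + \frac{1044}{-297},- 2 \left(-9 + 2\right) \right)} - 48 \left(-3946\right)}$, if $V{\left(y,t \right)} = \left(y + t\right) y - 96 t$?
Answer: $\frac{339889}{63909483599} \approx 5.3183 \cdot 10^{-6}$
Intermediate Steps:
$V{\left(y,t \right)} = - 96 t + y \left(t + y\right)$ ($V{\left(y,t \right)} = \left(t + y\right) y - 96 t = y \left(t + y\right) - 96 t = - 96 t + y \left(t + y\right)$)
$\frac{1}{V{\left(- \frac{213}{-477} + \frac{1044}{-297},- 2 \left(-9 + 2\right) \right)} - 48 \left(-3946\right)} = \frac{1}{\left(\left(- \frac{213}{-477} + \frac{1044}{-297}\right)^{2} - 96 \left(- 2 \left(-9 + 2\right)\right) + - 2 \left(-9 + 2\right) \left(- \frac{213}{-477} + \frac{1044}{-297}\right)\right) - 48 \left(-3946\right)} = \frac{1}{\left(\left(\left(-213\right) \left(- \frac{1}{477}\right) + 1044 \left(- \frac{1}{297}\right)\right)^{2} - 96 \left(\left(-2\right) \left(-7\right)\right) + \left(-2\right) \left(-7\right) \left(\left(-213\right) \left(- \frac{1}{477}\right) + 1044 \left(- \frac{1}{297}\right)\right)\right) - -189408} = \frac{1}{\left(\left(\frac{71}{159} - \frac{116}{33}\right)^{2} - 1344 + 14 \left(\frac{71}{159} - \frac{116}{33}\right)\right) + 189408} = \frac{1}{\left(\left(- \frac{1789}{583}\right)^{2} - 1344 + 14 \left(- \frac{1789}{583}\right)\right) + 189408} = \frac{1}{\left(\frac{3200521}{339889} - 1344 - \frac{25046}{583}\right) + 189408} = \frac{1}{- \frac{468212113}{339889} + 189408} = \frac{1}{\frac{63909483599}{339889}} = \frac{339889}{63909483599}$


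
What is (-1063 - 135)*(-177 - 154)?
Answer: 396538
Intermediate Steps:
(-1063 - 135)*(-177 - 154) = -1198*(-331) = 396538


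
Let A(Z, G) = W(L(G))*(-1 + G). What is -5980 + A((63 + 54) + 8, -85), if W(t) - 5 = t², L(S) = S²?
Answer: -4489260160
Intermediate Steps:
W(t) = 5 + t²
A(Z, G) = (-1 + G)*(5 + G⁴) (A(Z, G) = (5 + (G²)²)*(-1 + G) = (5 + G⁴)*(-1 + G) = (-1 + G)*(5 + G⁴))
-5980 + A((63 + 54) + 8, -85) = -5980 + (-1 - 85)*(5 + (-85)⁴) = -5980 - 86*(5 + 52200625) = -5980 - 86*52200630 = -5980 - 4489254180 = -4489260160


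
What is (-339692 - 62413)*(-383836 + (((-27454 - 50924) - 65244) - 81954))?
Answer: 245047612260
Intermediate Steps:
(-339692 - 62413)*(-383836 + (((-27454 - 50924) - 65244) - 81954)) = -402105*(-383836 + ((-78378 - 65244) - 81954)) = -402105*(-383836 + (-143622 - 81954)) = -402105*(-383836 - 225576) = -402105*(-609412) = 245047612260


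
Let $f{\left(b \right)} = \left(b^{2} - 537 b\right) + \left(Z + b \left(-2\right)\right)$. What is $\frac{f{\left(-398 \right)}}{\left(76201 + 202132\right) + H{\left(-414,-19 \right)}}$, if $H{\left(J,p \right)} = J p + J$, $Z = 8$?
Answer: $\frac{372934}{285785} \approx 1.3049$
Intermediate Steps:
$H{\left(J,p \right)} = J + J p$
$f{\left(b \right)} = 8 + b^{2} - 539 b$ ($f{\left(b \right)} = \left(b^{2} - 537 b\right) + \left(8 + b \left(-2\right)\right) = \left(b^{2} - 537 b\right) - \left(-8 + 2 b\right) = 8 + b^{2} - 539 b$)
$\frac{f{\left(-398 \right)}}{\left(76201 + 202132\right) + H{\left(-414,-19 \right)}} = \frac{8 + \left(-398\right)^{2} - -214522}{\left(76201 + 202132\right) - 414 \left(1 - 19\right)} = \frac{8 + 158404 + 214522}{278333 - -7452} = \frac{372934}{278333 + 7452} = \frac{372934}{285785}$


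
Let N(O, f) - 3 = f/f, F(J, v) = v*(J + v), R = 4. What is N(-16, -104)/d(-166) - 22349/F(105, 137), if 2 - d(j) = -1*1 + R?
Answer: -154965/33154 ≈ -4.6741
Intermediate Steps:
d(j) = -1 (d(j) = 2 - (-1*1 + 4) = 2 - (-1 + 4) = 2 - 1*3 = 2 - 3 = -1)
N(O, f) = 4 (N(O, f) = 3 + f/f = 3 + 1 = 4)
N(-16, -104)/d(-166) - 22349/F(105, 137) = 4/(-1) - 22349*1/(137*(105 + 137)) = 4*(-1) - 22349/(137*242) = -4 - 22349/33154 = -154965/33154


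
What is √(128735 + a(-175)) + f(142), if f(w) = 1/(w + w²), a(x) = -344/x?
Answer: 1/20306 + √157702783/35 ≈ 358.80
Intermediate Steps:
√(128735 + a(-175)) + f(142) = √(128735 - 344/(-175)) + 1/(142*(1 + 142)) = √(128735 - 344*(-1/175)) + (1/142)/143 = √(128735 + 344/175) + (1/142)*(1/143) = √(22528969/175) + 1/20306 = √157702783/35 + 1/20306 = 1/20306 + √157702783/35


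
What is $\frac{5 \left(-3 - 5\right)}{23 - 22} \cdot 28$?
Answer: $-1120$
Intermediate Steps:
$\frac{5 \left(-3 - 5\right)}{23 - 22} \cdot 28 = \frac{5 \left(-8\right)}{1} \cdot 28 = \left(-40\right) 1 \cdot 28 = \left(-40\right) 28 = -1120$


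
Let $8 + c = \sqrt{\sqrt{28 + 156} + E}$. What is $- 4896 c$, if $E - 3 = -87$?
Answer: $39168 - 4896 \sqrt{-84 + 2 \sqrt{46}} \approx 39168.0 - 41090.0 i$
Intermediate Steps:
$E = -84$ ($E = 3 - 87 = -84$)
$c = -8 + \sqrt{-84 + 2 \sqrt{46}}$ ($c = -8 + \sqrt{\sqrt{28 + 156} - 84} = -8 + \sqrt{\sqrt{184} - 84} = -8 + \sqrt{2 \sqrt{46} - 84} = -8 + \sqrt{-84 + 2 \sqrt{46}} \approx -8.0 + 8.3926 i$)
$- 4896 c = - 4896 \left(-8 + i \sqrt{84 - 2 \sqrt{46}}\right) = 39168 - 4896 i \sqrt{84 - 2 \sqrt{46}}$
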